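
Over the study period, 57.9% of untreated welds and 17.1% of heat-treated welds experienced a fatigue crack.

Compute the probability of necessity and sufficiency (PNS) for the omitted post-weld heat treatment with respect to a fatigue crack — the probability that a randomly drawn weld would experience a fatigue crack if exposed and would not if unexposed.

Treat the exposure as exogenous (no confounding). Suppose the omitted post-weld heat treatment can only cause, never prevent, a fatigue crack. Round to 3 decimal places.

p₁ = 0.579, p₀ = 0.171.
Under exogeneity and monotonicity, PNS = p₁ − p₀.
PNS = 0.579 − 0.171 = 0.408

PNS ≈ 0.408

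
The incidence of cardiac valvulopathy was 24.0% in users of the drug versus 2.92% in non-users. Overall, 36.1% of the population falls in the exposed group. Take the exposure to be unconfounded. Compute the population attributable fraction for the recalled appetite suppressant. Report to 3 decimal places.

p₁ = 0.24, p₀ = 0.0292.
Overall risk P(Y=1) = π·p₁ + (1−π)·p₀ = 0.361×0.24 + 0.639×0.0292 = 0.1053.
Under exogeneity, PAF = [P(Y=1) − p₀] / P(Y=1).
PAF = (0.1053 − 0.0292) / 0.1053 ≈ 0.7227

PAF ≈ 0.723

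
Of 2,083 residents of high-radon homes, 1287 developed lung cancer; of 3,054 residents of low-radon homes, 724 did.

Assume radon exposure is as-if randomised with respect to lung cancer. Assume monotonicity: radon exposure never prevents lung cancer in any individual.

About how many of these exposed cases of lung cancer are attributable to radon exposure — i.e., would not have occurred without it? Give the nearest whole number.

about 793 cases

p₁ = P(outcome | exposed) = 1287/2083 = 0.61786
p₀ = P(outcome | unexposed) = 724/3054 = 0.23707
PN = (p₁ − p₀)/p₁ = (0.61786 − 0.23707) / 0.61786 ≈ 0.61631.
Attributable cases ≈ PN × (exposed cases) = 0.61631 × 1287 ≈ 793.19.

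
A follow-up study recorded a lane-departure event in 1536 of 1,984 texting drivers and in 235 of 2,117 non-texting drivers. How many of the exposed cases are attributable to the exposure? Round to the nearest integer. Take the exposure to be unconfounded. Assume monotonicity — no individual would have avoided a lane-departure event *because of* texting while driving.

about 1316 cases

p₁ = P(outcome | exposed) = 1536/1984 = 0.77419
p₀ = P(outcome | unexposed) = 235/2117 = 0.11101
PN = (p₁ − p₀)/p₁ = (0.77419 − 0.11101) / 0.77419 ≈ 0.85662.
Attributable cases ≈ PN × (exposed cases) = 0.85662 × 1536 ≈ 1315.76.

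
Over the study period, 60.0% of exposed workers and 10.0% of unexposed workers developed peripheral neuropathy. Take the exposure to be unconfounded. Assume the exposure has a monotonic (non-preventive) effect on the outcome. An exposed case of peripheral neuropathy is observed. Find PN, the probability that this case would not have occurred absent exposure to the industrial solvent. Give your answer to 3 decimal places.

PN ≈ 0.833

p₁ = 0.6, p₀ = 0.1.
Under exogeneity and monotonicity, PN = (p₁ − p₀) / p₁.
PN = (0.6 − 0.1) / 0.6 = 0.5 / 0.6 ≈ 0.8333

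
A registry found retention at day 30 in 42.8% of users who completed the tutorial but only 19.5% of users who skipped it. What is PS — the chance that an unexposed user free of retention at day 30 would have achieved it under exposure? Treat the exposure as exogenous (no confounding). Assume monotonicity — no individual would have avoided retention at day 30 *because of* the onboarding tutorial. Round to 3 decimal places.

p₁ = 0.428, p₀ = 0.195.
Under exogeneity and monotonicity, PS = (p₁ − p₀) / (1 − p₀).
PS = (0.428 − 0.195) / (1 − 0.195) = 0.233 / 0.805 ≈ 0.2894

PS ≈ 0.289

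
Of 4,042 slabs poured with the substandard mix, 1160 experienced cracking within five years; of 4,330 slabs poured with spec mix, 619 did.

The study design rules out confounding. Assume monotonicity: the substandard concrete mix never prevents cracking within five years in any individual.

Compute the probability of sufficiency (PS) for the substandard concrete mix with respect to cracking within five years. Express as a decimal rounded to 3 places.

PS ≈ 0.168

p₁ = P(outcome | exposed) = 1160/4042 = 0.28699
p₀ = P(outcome | unexposed) = 619/4330 = 0.14296
Under exogeneity and monotonicity, PS = (p₁ − p₀) / (1 − p₀).
PS = (0.28699 − 0.14296) / (1 − 0.14296) = 0.14403 / 0.85704 ≈ 0.1681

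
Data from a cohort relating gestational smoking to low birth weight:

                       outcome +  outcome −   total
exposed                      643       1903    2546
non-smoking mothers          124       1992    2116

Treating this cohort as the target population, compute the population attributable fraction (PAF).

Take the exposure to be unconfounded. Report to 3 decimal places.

PAF ≈ 0.644

p₁ = P(outcome | exposed) = 643/2546 = 0.25255
p₀ = P(outcome | unexposed) = 124/2116 = 0.058601
Exposure prevalence π = 2546/4662 = 0.54612; overall risk P(Y=1) = 0.16452.
Under exogeneity, PAF = [P(Y=1) − p₀]/P(Y=1).
PAF = (0.16452 − 0.058601) / 0.16452 ≈ 0.6438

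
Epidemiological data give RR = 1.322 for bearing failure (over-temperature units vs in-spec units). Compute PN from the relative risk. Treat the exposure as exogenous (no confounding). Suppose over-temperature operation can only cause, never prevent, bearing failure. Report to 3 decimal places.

Under exogeneity and monotonicity, PN = (RR − 1) / RR = 1 − 1/RR.
PN = (1.322 − 1) / 1.322 = 0.322 / 1.322 ≈ 0.2436

PN ≈ 0.244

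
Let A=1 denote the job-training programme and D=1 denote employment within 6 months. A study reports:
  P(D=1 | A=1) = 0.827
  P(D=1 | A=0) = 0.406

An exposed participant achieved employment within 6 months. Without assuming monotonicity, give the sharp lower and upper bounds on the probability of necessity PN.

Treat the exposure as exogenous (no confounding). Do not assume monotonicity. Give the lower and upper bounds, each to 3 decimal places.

Let p₁ = 0.827, p₀ = 0.406.
Under exogeneity alone the bounds on PN are max{0,(p₁−p₀)/p₁} ≤ PN ≤ min{1,(1−p₀)/p₁}.
  lower = (p₁ − p₀)/p₁ = 0.421 / 0.827 ≈ 0.5091
  upper = min{1, (1 − p₀)/p₁} = 0.594 / 0.827 ≈ 0.7183

0.509 ≤ PN ≤ 0.718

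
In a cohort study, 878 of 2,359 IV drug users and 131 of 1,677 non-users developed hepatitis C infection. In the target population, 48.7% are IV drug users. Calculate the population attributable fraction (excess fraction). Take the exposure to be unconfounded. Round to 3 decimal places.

p₁ = P(outcome | exposed) = 878/2359 = 0.37219
p₀ = P(outcome | unexposed) = 131/1677 = 0.078116
Overall risk P(Y=1) = π·p₁ + (1−π)·p₀ = 0.487×0.37219 + 0.513×0.078116 = 0.22133.
Under exogeneity, PAF = [P(Y=1) − p₀] / P(Y=1).
PAF = (0.22133 − 0.078116) / 0.22133 ≈ 0.6471

PAF ≈ 0.647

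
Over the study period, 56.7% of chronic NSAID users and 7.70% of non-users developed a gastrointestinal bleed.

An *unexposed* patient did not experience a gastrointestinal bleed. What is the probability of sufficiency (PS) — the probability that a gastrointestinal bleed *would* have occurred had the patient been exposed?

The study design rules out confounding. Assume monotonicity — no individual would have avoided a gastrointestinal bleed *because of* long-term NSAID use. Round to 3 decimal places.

PS ≈ 0.531

p₁ = 0.567, p₀ = 0.077.
Under exogeneity and monotonicity, PS = (p₁ − p₀) / (1 − p₀).
PS = (0.567 − 0.077) / (1 − 0.077) = 0.49 / 0.923 ≈ 0.5309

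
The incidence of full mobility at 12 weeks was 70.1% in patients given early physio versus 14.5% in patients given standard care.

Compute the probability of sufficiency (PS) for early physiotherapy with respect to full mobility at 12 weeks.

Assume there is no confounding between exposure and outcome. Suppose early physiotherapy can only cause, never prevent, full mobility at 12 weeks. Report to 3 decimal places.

p₁ = 0.701, p₀ = 0.145.
Under exogeneity and monotonicity, PS = (p₁ − p₀) / (1 − p₀).
PS = (0.701 − 0.145) / (1 − 0.145) = 0.556 / 0.855 ≈ 0.6503

PS ≈ 0.650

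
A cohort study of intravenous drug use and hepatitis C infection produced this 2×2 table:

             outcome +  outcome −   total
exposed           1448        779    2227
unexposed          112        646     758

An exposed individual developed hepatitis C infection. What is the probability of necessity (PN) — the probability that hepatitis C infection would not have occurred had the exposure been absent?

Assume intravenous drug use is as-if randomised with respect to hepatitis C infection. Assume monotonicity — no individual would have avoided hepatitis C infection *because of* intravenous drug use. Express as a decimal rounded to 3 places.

PN ≈ 0.773

p₁ = P(outcome | exposed) = 1448/2227 = 0.6502
p₀ = P(outcome | unexposed) = 112/758 = 0.14776
Under exogeneity and monotonicity, PN = (p₁ − p₀) / p₁.
PN = (0.6502 − 0.14776) / 0.6502 = 0.50244 / 0.6502 ≈ 0.7728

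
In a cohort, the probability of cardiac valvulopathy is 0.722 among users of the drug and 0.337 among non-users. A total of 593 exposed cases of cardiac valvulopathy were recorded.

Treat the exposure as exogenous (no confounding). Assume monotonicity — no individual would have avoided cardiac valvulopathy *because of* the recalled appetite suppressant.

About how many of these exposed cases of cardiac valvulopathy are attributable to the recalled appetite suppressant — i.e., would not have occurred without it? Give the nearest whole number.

Let p₁ = 0.722, p₀ = 0.337.
PN = (p₁ − p₀)/p₁ = (0.722 − 0.337) / 0.722 ≈ 0.53324.
Attributable cases ≈ PN × (exposed cases) = 0.53324 × 593 ≈ 316.21.

about 316 cases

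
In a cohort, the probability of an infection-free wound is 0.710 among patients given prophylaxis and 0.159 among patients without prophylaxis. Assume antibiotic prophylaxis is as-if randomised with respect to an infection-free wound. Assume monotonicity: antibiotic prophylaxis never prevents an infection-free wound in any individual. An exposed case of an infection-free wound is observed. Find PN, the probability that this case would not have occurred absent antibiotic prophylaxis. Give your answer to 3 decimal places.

PN ≈ 0.776

Let p₁ = 0.71, p₀ = 0.159.
Under exogeneity and monotonicity, PN = (p₁ − p₀) / p₁.
PN = (0.71 − 0.159) / 0.71 = 0.551 / 0.71 ≈ 0.7761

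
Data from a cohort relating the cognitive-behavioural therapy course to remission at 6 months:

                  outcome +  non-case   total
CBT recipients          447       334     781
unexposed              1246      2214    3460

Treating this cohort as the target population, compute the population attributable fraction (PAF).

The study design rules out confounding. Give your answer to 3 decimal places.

p₁ = P(outcome | exposed) = 447/781 = 0.57234
p₀ = P(outcome | unexposed) = 1246/3460 = 0.36012
Exposure prevalence π = 781/4241 = 0.18415; overall risk P(Y=1) = 0.3992.
Under exogeneity, PAF = [P(Y=1) − p₀]/P(Y=1).
PAF = (0.3992 − 0.36012) / 0.3992 ≈ 0.0979

PAF ≈ 0.098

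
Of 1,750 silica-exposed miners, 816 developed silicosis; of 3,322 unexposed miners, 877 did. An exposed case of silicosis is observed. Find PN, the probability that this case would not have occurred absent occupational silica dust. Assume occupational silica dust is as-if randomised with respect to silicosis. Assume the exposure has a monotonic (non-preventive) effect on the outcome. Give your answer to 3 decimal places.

p₁ = P(outcome | exposed) = 816/1750 = 0.46629
p₀ = P(outcome | unexposed) = 877/3322 = 0.264
Under exogeneity and monotonicity, PN = (p₁ − p₀) / p₁.
PN = (0.46629 − 0.264) / 0.46629 = 0.20229 / 0.46629 ≈ 0.4338

PN ≈ 0.434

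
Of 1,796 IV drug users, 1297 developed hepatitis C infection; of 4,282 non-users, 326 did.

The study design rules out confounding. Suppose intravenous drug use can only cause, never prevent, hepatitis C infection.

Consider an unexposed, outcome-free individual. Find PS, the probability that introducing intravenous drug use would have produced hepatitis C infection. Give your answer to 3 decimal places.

p₁ = P(outcome | exposed) = 1297/1796 = 0.72216
p₀ = P(outcome | unexposed) = 326/4282 = 0.076133
Under exogeneity and monotonicity, PS = (p₁ − p₀) / (1 − p₀).
PS = (0.72216 − 0.076133) / (1 − 0.076133) = 0.64603 / 0.92387 ≈ 0.6993

PS ≈ 0.699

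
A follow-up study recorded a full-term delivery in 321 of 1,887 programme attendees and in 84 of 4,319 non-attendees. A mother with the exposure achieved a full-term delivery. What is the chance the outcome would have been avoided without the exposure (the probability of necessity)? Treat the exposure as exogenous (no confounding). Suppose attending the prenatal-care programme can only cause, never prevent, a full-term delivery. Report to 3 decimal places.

PN ≈ 0.886

p₁ = P(outcome | exposed) = 321/1887 = 0.17011
p₀ = P(outcome | unexposed) = 84/4319 = 0.019449
Under exogeneity and monotonicity, PN = (p₁ − p₀) / p₁.
PN = (0.17011 − 0.019449) / 0.17011 = 0.15066 / 0.17011 ≈ 0.8857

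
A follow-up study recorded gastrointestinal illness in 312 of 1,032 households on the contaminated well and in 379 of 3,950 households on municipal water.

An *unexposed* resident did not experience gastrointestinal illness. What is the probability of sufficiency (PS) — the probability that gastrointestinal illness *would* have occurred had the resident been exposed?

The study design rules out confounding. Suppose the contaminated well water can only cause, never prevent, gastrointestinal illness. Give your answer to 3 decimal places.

p₁ = P(outcome | exposed) = 312/1032 = 0.30233
p₀ = P(outcome | unexposed) = 379/3950 = 0.095949
Under exogeneity and monotonicity, PS = (p₁ − p₀) / (1 − p₀).
PS = (0.30233 − 0.095949) / (1 − 0.095949) = 0.20638 / 0.90405 ≈ 0.2283

PS ≈ 0.228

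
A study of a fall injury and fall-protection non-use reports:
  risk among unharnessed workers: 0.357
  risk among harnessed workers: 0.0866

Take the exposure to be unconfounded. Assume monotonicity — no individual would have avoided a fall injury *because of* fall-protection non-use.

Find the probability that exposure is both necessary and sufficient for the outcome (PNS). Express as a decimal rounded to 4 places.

Let p₁ = 0.357, p₀ = 0.0866.
Under exogeneity and monotonicity, PNS = p₁ − p₀.
PNS = 0.357 − 0.0866 = 0.2704

PNS ≈ 0.2704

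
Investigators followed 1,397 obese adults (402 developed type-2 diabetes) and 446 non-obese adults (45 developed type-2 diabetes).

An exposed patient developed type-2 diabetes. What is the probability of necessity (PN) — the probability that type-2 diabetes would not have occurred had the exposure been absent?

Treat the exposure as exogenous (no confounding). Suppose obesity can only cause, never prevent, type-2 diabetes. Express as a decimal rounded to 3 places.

p₁ = P(outcome | exposed) = 402/1397 = 0.28776
p₀ = P(outcome | unexposed) = 45/446 = 0.1009
Under exogeneity and monotonicity, PN = (p₁ − p₀) / p₁.
PN = (0.28776 − 0.1009) / 0.28776 = 0.18686 / 0.28776 ≈ 0.6494

PN ≈ 0.649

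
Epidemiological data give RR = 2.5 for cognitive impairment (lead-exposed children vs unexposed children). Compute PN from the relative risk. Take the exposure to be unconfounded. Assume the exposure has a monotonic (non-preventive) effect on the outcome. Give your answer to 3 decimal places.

PN ≈ 0.600

Under exogeneity and monotonicity, PN = (RR − 1) / RR = 1 − 1/RR.
PN = (2.5 − 1) / 2.5 = 1.5 / 2.5 ≈ 0.6000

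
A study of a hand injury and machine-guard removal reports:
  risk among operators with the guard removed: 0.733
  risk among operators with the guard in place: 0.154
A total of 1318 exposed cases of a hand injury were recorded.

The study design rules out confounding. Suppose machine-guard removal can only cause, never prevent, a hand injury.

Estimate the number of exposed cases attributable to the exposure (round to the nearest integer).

Let p₁ = 0.733, p₀ = 0.154.
PN = (p₁ − p₀)/p₁ = (0.733 − 0.154) / 0.733 ≈ 0.78990.
Attributable cases ≈ PN × (exposed cases) = 0.78990 × 1318 ≈ 1041.09.

about 1041 cases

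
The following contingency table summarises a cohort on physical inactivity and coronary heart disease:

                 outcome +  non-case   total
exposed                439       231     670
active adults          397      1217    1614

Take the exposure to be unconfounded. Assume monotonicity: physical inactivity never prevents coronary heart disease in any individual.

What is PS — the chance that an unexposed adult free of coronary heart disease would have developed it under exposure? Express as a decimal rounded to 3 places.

p₁ = P(outcome | exposed) = 439/670 = 0.65522
p₀ = P(outcome | unexposed) = 397/1614 = 0.24597
Under exogeneity and monotonicity, PS = (p₁ − p₀)/(1 − p₀).
PS = (0.65522 − 0.24597) / 0.75403 ≈ 0.5428

PS ≈ 0.543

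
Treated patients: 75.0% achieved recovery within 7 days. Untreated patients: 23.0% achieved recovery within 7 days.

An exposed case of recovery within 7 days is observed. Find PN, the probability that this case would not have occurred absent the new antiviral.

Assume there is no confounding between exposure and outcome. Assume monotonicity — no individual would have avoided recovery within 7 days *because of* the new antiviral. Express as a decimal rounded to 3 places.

PN ≈ 0.693

p₁ = 0.75, p₀ = 0.23.
Under exogeneity and monotonicity, PN = (p₁ − p₀) / p₁.
PN = (0.75 − 0.23) / 0.75 = 0.52 / 0.75 ≈ 0.6933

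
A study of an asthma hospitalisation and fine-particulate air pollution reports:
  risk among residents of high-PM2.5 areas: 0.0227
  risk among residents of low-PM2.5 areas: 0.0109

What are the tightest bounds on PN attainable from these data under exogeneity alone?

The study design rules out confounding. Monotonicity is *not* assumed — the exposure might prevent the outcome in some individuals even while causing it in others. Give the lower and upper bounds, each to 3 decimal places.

Let p₁ = 0.0227, p₀ = 0.0109.
Under exogeneity alone the bounds on PN are max{0,(p₁−p₀)/p₁} ≤ PN ≤ min{1,(1−p₀)/p₁}.
  lower = (p₁ − p₀)/p₁ = 0.0118 / 0.0227 ≈ 0.5198
  upper = min{1, (1 − p₀)/p₁} = 0.9891 / 0.0227 ≈ 43.5727 → capped at 1

0.520 ≤ PN ≤ 1.000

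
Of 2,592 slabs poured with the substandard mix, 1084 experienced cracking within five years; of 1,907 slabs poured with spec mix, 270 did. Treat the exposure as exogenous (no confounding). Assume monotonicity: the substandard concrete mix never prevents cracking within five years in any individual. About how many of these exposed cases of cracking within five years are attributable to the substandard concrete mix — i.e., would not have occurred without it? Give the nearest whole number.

about 717 cases

p₁ = P(outcome | exposed) = 1084/2592 = 0.41821
p₀ = P(outcome | unexposed) = 270/1907 = 0.14158
PN = (p₁ − p₀)/p₁ = (0.41821 − 0.14158) / 0.41821 ≈ 0.66145.
Attributable cases ≈ PN × (exposed cases) = 0.66145 × 1084 ≈ 717.02.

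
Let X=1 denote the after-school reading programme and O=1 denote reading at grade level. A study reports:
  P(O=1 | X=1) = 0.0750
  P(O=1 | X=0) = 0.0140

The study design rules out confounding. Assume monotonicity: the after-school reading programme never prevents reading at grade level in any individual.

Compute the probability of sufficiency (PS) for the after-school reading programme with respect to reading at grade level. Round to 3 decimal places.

PS ≈ 0.062

Let p₁ = 0.075, p₀ = 0.014.
Under exogeneity and monotonicity, PS = (p₁ − p₀) / (1 − p₀).
PS = (0.075 − 0.014) / (1 − 0.014) = 0.061 / 0.986 ≈ 0.0619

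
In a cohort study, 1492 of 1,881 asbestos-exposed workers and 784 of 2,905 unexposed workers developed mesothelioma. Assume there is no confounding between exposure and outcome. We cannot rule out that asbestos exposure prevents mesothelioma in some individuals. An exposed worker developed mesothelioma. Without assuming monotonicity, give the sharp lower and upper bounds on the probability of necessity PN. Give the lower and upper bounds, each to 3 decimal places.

0.660 ≤ PN ≤ 0.920

p₁ = P(outcome | exposed) = 1492/1881 = 0.7932
p₀ = P(outcome | unexposed) = 784/2905 = 0.26988
Under exogeneity alone the bounds on PN are max{0,(p₁−p₀)/p₁} ≤ PN ≤ min{1,(1−p₀)/p₁}.
  lower = (p₁ − p₀)/p₁ = 0.52332 / 0.7932 ≈ 0.6598
  upper = min{1, (1 − p₀)/p₁} = 0.73012 / 0.7932 ≈ 0.9205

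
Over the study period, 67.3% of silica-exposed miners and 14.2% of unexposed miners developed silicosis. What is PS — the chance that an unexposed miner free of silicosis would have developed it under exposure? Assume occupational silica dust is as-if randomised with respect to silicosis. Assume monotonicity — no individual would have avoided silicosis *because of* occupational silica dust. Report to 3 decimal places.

PS ≈ 0.619

p₁ = 0.673, p₀ = 0.142.
Under exogeneity and monotonicity, PS = (p₁ − p₀) / (1 − p₀).
PS = (0.673 − 0.142) / (1 − 0.142) = 0.531 / 0.858 ≈ 0.6189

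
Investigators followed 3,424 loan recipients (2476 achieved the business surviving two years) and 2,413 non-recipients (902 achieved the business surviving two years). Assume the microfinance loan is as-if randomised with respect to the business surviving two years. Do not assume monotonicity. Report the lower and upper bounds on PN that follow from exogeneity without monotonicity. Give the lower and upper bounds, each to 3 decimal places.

0.483 ≤ PN ≤ 0.866

p₁ = P(outcome | exposed) = 2476/3424 = 0.72313
p₀ = P(outcome | unexposed) = 902/2413 = 0.37381
Under exogeneity alone the bounds on PN are max{0,(p₁−p₀)/p₁} ≤ PN ≤ min{1,(1−p₀)/p₁}.
  lower = (p₁ − p₀)/p₁ = 0.34932 / 0.72313 ≈ 0.4831
  upper = min{1, (1 − p₀)/p₁} = 0.62619 / 0.72313 ≈ 0.8659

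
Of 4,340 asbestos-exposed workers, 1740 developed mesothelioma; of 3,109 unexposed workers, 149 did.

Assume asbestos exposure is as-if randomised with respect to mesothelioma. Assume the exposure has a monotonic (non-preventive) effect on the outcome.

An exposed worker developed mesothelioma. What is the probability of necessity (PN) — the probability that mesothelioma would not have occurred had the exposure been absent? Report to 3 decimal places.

p₁ = P(outcome | exposed) = 1740/4340 = 0.40092
p₀ = P(outcome | unexposed) = 149/3109 = 0.047925
Under exogeneity and monotonicity, PN = (p₁ − p₀) / p₁.
PN = (0.40092 − 0.047925) / 0.40092 = 0.353 / 0.40092 ≈ 0.8805

PN ≈ 0.880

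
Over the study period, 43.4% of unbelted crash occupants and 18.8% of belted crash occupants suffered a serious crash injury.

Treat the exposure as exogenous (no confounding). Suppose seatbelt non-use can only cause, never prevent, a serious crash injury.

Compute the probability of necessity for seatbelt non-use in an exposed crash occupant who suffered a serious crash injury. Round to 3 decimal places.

PN ≈ 0.567

p₁ = 0.434, p₀ = 0.188.
Under exogeneity and monotonicity, PN = (p₁ − p₀) / p₁.
PN = (0.434 − 0.188) / 0.434 = 0.246 / 0.434 ≈ 0.5668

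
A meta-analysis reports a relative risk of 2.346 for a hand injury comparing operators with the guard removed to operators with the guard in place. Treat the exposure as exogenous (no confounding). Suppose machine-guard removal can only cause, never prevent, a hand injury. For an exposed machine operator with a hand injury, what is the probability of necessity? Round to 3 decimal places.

Under exogeneity and monotonicity, PN = (RR − 1) / RR = 1 − 1/RR.
PN = (2.346 − 1) / 2.346 = 1.346 / 2.346 ≈ 0.5737

PN ≈ 0.574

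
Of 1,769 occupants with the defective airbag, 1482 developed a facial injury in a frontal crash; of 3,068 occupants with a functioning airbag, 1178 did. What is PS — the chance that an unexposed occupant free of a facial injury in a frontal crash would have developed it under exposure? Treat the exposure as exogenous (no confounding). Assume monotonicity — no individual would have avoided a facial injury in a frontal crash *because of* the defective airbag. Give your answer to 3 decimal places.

PS ≈ 0.737

p₁ = P(outcome | exposed) = 1482/1769 = 0.83776
p₀ = P(outcome | unexposed) = 1178/3068 = 0.38396
Under exogeneity and monotonicity, PS = (p₁ − p₀) / (1 − p₀).
PS = (0.83776 − 0.38396) / (1 − 0.38396) = 0.4538 / 0.61604 ≈ 0.7366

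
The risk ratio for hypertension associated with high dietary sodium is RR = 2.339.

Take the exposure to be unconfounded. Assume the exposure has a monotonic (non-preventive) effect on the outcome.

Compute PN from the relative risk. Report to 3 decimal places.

PN ≈ 0.572

Under exogeneity and monotonicity, PN = (RR − 1) / RR = 1 − 1/RR.
PN = (2.339 − 1) / 2.339 = 1.339 / 2.339 ≈ 0.5725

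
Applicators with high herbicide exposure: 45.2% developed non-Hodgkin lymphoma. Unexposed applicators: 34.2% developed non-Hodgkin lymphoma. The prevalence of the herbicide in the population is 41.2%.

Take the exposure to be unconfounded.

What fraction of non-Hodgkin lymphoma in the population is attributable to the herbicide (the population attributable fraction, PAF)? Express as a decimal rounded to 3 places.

p₁ = 0.452, p₀ = 0.342.
Overall risk P(Y=1) = π·p₁ + (1−π)·p₀ = 0.412×0.452 + 0.588×0.342 = 0.38732.
Under exogeneity, PAF = [P(Y=1) − p₀] / P(Y=1).
PAF = (0.38732 − 0.342) / 0.38732 ≈ 0.1170

PAF ≈ 0.117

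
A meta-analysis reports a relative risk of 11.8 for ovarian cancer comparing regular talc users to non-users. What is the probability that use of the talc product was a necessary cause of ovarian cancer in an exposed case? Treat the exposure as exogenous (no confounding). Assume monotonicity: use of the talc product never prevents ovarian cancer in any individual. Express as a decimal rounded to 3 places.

Under exogeneity and monotonicity, PN = (RR − 1) / RR = 1 − 1/RR.
PN = (11.8 − 1) / 11.8 = 10.8 / 11.8 ≈ 0.9153

PN ≈ 0.915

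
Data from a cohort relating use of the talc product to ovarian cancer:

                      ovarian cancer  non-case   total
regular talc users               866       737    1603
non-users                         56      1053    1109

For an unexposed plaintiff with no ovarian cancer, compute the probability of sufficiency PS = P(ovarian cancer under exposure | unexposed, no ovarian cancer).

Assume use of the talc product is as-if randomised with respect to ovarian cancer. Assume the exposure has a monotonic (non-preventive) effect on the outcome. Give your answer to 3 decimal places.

p₁ = P(outcome | exposed) = 866/1603 = 0.54024
p₀ = P(outcome | unexposed) = 56/1109 = 0.050496
Under exogeneity and monotonicity, PS = (p₁ − p₀)/(1 − p₀).
PS = (0.54024 − 0.050496) / 0.9495 ≈ 0.5158

PS ≈ 0.516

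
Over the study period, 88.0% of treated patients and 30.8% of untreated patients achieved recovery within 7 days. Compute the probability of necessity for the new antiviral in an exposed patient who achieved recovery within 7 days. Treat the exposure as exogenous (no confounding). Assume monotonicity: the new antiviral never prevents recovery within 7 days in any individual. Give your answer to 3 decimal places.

p₁ = 0.88, p₀ = 0.308.
Under exogeneity and monotonicity, PN = (p₁ − p₀) / p₁.
PN = (0.88 − 0.308) / 0.88 = 0.572 / 0.88 ≈ 0.6500

PN ≈ 0.650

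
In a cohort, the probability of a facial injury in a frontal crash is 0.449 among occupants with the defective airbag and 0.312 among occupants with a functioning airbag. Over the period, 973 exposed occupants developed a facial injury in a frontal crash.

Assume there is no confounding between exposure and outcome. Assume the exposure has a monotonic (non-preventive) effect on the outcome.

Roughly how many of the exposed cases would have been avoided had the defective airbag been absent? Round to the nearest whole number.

Let p₁ = 0.449, p₀ = 0.312.
PN = (p₁ − p₀)/p₁ = (0.449 − 0.312) / 0.449 ≈ 0.30512.
Attributable cases ≈ PN × (exposed cases) = 0.30512 × 973 ≈ 296.88.

about 297 cases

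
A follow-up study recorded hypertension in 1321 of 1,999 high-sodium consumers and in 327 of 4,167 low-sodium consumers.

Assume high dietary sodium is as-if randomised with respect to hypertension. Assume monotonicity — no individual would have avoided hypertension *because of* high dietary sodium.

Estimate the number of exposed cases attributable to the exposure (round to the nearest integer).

p₁ = P(outcome | exposed) = 1321/1999 = 0.66083
p₀ = P(outcome | unexposed) = 327/4167 = 0.078474
PN = (p₁ − p₀)/p₁ = (0.66083 − 0.078474) / 0.66083 ≈ 0.88125.
Attributable cases ≈ PN × (exposed cases) = 0.88125 × 1321 ≈ 1164.13.

about 1164 cases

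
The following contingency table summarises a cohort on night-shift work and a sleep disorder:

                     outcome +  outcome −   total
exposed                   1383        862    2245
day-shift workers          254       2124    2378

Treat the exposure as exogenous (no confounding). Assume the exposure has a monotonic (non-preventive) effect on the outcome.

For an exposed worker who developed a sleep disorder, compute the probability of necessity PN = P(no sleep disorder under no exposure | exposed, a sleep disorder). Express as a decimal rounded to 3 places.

PN ≈ 0.827

p₁ = P(outcome | exposed) = 1383/2245 = 0.61604
p₀ = P(outcome | unexposed) = 254/2378 = 0.10681
Under exogeneity and monotonicity, PN = (p₁ − p₀) / p₁.
PN = (0.61604 − 0.10681) / 0.61604 = 0.50922 / 0.61604 ≈ 0.8266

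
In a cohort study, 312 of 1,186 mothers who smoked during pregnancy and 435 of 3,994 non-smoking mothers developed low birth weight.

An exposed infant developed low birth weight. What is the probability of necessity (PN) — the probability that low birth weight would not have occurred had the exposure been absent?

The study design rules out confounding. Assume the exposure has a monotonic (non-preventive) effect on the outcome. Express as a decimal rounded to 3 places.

p₁ = P(outcome | exposed) = 312/1186 = 0.26307
p₀ = P(outcome | unexposed) = 435/3994 = 0.10891
Under exogeneity and monotonicity, PN = (p₁ − p₀) / p₁.
PN = (0.26307 − 0.10891) / 0.26307 = 0.15416 / 0.26307 ≈ 0.5860

PN ≈ 0.586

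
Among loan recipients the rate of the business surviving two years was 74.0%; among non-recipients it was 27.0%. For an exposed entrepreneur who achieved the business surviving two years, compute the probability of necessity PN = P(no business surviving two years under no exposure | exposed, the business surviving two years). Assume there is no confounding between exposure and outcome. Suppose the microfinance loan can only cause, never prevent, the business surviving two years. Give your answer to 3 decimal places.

p₁ = 0.74, p₀ = 0.27.
Under exogeneity and monotonicity, PN = (p₁ − p₀) / p₁.
PN = (0.74 − 0.27) / 0.74 = 0.47 / 0.74 ≈ 0.6351

PN ≈ 0.635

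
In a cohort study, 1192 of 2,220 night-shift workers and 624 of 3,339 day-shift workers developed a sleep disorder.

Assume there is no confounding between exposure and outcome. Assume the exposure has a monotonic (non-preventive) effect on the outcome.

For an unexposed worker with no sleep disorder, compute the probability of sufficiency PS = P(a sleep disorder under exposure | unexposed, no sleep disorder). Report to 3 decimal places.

PS ≈ 0.431

p₁ = P(outcome | exposed) = 1192/2220 = 0.53694
p₀ = P(outcome | unexposed) = 624/3339 = 0.18688
Under exogeneity and monotonicity, PS = (p₁ − p₀) / (1 − p₀).
PS = (0.53694 − 0.18688) / (1 − 0.18688) = 0.35005 / 0.81312 ≈ 0.4305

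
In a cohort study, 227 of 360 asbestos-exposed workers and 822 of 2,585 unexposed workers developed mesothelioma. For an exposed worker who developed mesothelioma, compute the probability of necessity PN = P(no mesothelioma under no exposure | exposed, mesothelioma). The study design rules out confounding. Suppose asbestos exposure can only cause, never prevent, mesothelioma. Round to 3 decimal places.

PN ≈ 0.496

p₁ = P(outcome | exposed) = 227/360 = 0.63056
p₀ = P(outcome | unexposed) = 822/2585 = 0.31799
Under exogeneity and monotonicity, PN = (p₁ − p₀) / p₁.
PN = (0.63056 − 0.31799) / 0.63056 = 0.31257 / 0.63056 ≈ 0.4957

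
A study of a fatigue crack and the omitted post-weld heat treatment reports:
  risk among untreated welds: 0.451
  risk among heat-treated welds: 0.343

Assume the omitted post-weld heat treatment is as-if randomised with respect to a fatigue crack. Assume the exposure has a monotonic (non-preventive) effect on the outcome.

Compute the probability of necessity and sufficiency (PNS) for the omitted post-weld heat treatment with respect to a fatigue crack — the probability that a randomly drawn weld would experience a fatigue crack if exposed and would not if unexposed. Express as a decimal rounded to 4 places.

PNS ≈ 0.1080

Let p₁ = 0.451, p₀ = 0.343.
Under exogeneity and monotonicity, PNS = p₁ − p₀.
PNS = 0.451 − 0.343 = 0.108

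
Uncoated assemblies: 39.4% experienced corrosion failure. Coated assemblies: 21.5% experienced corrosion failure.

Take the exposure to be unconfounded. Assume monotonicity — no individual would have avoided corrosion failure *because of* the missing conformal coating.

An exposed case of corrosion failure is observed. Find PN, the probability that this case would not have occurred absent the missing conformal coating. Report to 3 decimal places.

p₁ = 0.394, p₀ = 0.215.
Under exogeneity and monotonicity, PN = (p₁ − p₀) / p₁.
PN = (0.394 − 0.215) / 0.394 = 0.179 / 0.394 ≈ 0.4543

PN ≈ 0.454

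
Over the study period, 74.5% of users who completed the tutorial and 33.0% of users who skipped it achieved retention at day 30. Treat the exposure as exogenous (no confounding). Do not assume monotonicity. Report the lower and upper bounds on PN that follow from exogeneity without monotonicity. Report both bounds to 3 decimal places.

p₁ = 0.745, p₀ = 0.33.
Under exogeneity alone the bounds on PN are max{0,(p₁−p₀)/p₁} ≤ PN ≤ min{1,(1−p₀)/p₁}.
  lower = (p₁ − p₀)/p₁ = 0.415 / 0.745 ≈ 0.5570
  upper = min{1, (1 − p₀)/p₁} = 0.67 / 0.745 ≈ 0.8993

0.557 ≤ PN ≤ 0.899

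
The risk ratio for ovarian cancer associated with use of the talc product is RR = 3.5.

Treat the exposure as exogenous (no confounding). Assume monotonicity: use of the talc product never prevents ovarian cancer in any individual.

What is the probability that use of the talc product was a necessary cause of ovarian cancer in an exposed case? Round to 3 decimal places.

Under exogeneity and monotonicity, PN = (RR − 1) / RR = 1 − 1/RR.
PN = (3.5 − 1) / 3.5 = 2.5 / 3.5 ≈ 0.7143

PN ≈ 0.714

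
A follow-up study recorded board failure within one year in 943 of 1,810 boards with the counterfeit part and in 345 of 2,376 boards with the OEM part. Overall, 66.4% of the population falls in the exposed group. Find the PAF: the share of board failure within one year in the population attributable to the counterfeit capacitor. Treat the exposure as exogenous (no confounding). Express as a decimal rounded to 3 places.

PAF ≈ 0.632

p₁ = P(outcome | exposed) = 943/1810 = 0.52099
p₀ = P(outcome | unexposed) = 345/2376 = 0.1452
Overall risk P(Y=1) = π·p₁ + (1−π)·p₀ = 0.664×0.52099 + 0.336×0.1452 = 0.39473.
Under exogeneity, PAF = [P(Y=1) − p₀] / P(Y=1).
PAF = (0.39473 − 0.1452) / 0.39473 ≈ 0.6321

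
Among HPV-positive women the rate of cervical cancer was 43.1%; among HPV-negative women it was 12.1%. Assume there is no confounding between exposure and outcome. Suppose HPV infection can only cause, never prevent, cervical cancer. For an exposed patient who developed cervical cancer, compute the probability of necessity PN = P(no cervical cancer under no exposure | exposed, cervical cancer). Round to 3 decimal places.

p₁ = 0.431, p₀ = 0.121.
Under exogeneity and monotonicity, PN = (p₁ − p₀) / p₁.
PN = (0.431 − 0.121) / 0.431 = 0.31 / 0.431 ≈ 0.7193

PN ≈ 0.719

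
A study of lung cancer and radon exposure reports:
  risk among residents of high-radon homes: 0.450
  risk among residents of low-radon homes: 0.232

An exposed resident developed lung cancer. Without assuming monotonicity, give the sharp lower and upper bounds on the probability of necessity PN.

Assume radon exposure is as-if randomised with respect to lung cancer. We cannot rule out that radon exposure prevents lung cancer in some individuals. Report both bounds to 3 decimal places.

0.484 ≤ PN ≤ 1.000

Let p₁ = 0.45, p₀ = 0.232.
Under exogeneity alone the bounds on PN are max{0,(p₁−p₀)/p₁} ≤ PN ≤ min{1,(1−p₀)/p₁}.
  lower = (p₁ − p₀)/p₁ = 0.218 / 0.45 ≈ 0.4844
  upper = min{1, (1 − p₀)/p₁} = 0.768 / 0.45 ≈ 1.7067 → capped at 1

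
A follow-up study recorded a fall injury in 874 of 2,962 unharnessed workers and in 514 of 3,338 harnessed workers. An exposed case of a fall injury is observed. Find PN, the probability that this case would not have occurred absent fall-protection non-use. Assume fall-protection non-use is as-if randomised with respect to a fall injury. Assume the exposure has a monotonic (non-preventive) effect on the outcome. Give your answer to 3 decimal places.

PN ≈ 0.478

p₁ = P(outcome | exposed) = 874/2962 = 0.29507
p₀ = P(outcome | unexposed) = 514/3338 = 0.15398
Under exogeneity and monotonicity, PN = (p₁ − p₀) / p₁.
PN = (0.29507 − 0.15398) / 0.29507 = 0.14109 / 0.29507 ≈ 0.4781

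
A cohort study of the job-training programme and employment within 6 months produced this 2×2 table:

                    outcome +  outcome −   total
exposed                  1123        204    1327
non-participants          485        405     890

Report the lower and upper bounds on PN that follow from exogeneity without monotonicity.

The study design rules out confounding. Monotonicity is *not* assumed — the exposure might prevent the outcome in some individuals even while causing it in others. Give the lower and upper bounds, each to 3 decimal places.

p₁ = P(outcome | exposed) = 1123/1327 = 0.84627
p₀ = P(outcome | unexposed) = 485/890 = 0.54494
Under exogeneity alone the bounds on PN are max{0,(p₁−p₀)/p₁} ≤ PN ≤ min{1,(1−p₀)/p₁}.
  lower = (p₁ − p₀)/p₁ = 0.30133 / 0.84627 ≈ 0.3561
  upper = min{1, (1 − p₀)/p₁} = 0.45506 / 0.84627 ≈ 0.5377

0.356 ≤ PN ≤ 0.538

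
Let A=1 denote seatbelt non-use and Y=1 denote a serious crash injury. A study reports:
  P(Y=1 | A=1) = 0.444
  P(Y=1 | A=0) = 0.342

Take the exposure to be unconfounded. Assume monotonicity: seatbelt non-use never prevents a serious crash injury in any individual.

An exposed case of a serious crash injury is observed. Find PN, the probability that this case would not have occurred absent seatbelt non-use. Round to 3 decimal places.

Let p₁ = 0.444, p₀ = 0.342.
Under exogeneity and monotonicity, PN = (p₁ − p₀) / p₁.
PN = (0.444 − 0.342) / 0.444 = 0.102 / 0.444 ≈ 0.2297

PN ≈ 0.230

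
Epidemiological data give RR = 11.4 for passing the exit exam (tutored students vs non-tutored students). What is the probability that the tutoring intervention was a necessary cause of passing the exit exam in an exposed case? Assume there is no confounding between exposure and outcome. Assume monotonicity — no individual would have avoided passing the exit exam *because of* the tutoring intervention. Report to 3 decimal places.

PN ≈ 0.912

Under exogeneity and monotonicity, PN = (RR − 1) / RR = 1 − 1/RR.
PN = (11.4 − 1) / 11.4 = 10.4 / 11.4 ≈ 0.9123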